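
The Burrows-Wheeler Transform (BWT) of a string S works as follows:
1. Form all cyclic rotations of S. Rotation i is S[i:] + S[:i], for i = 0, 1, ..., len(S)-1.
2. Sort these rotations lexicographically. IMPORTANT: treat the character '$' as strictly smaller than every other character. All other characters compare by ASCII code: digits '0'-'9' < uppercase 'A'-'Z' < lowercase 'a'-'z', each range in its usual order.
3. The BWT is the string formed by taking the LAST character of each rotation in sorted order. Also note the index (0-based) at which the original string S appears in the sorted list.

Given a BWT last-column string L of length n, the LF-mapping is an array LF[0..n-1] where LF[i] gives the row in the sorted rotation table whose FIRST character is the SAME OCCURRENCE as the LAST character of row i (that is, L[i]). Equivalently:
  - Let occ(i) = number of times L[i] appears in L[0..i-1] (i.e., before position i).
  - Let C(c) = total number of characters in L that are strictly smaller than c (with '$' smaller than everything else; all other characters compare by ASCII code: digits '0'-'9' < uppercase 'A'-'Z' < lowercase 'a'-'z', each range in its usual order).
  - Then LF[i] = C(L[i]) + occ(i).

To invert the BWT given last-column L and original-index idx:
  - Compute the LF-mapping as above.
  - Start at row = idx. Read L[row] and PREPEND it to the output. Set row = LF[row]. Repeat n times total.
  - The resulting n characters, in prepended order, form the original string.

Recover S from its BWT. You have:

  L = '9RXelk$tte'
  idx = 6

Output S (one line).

Answer: kettleXR9$

Derivation:
LF mapping: 1 2 3 4 7 6 0 8 9 5
Walk LF starting at row 6, prepending L[row]:
  step 1: row=6, L[6]='$', prepend. Next row=LF[6]=0
  step 2: row=0, L[0]='9', prepend. Next row=LF[0]=1
  step 3: row=1, L[1]='R', prepend. Next row=LF[1]=2
  step 4: row=2, L[2]='X', prepend. Next row=LF[2]=3
  step 5: row=3, L[3]='e', prepend. Next row=LF[3]=4
  step 6: row=4, L[4]='l', prepend. Next row=LF[4]=7
  step 7: row=7, L[7]='t', prepend. Next row=LF[7]=8
  step 8: row=8, L[8]='t', prepend. Next row=LF[8]=9
  step 9: row=9, L[9]='e', prepend. Next row=LF[9]=5
  step 10: row=5, L[5]='k', prepend. Next row=LF[5]=6
Reversed output: kettleXR9$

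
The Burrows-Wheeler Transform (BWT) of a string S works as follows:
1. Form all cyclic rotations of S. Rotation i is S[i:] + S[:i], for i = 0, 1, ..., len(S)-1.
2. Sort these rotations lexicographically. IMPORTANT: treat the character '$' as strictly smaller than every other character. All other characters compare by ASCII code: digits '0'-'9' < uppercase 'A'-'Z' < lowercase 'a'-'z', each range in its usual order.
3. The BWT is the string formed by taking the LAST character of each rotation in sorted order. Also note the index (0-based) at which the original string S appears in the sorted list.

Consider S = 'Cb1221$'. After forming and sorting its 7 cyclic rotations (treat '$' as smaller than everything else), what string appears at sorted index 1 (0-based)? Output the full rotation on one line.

Answer: 1$Cb122

Derivation:
All 7 rotations (rotation i = S[i:]+S[:i]):
  rot[0] = Cb1221$
  rot[1] = b1221$C
  rot[2] = 1221$Cb
  rot[3] = 221$Cb1
  rot[4] = 21$Cb12
  rot[5] = 1$Cb122
  rot[6] = $Cb1221
Sorted (with $ < everything):
  sorted[0] = $Cb1221
  sorted[1] = 1$Cb122
  sorted[2] = 1221$Cb
  sorted[3] = 21$Cb12
  sorted[4] = 221$Cb1
  sorted[5] = Cb1221$
  sorted[6] = b1221$C
sorted[1] = 1$Cb122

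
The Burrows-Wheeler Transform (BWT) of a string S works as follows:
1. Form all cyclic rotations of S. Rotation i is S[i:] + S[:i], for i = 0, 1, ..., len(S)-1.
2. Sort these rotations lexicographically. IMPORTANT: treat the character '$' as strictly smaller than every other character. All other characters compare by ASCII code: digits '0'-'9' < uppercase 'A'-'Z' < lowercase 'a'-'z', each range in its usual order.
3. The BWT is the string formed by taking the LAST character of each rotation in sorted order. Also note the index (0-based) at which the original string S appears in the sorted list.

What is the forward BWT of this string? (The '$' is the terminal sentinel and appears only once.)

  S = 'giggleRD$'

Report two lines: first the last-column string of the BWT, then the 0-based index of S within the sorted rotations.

All 9 rotations (rotation i = S[i:]+S[:i]):
  rot[0] = giggleRD$
  rot[1] = iggleRD$g
  rot[2] = ggleRD$gi
  rot[3] = gleRD$gig
  rot[4] = leRD$gigg
  rot[5] = eRD$giggl
  rot[6] = RD$giggle
  rot[7] = D$giggleR
  rot[8] = $giggleRD
Sorted (with $ < everything):
  sorted[0] = $giggleRD  (last char: 'D')
  sorted[1] = D$giggleR  (last char: 'R')
  sorted[2] = RD$giggle  (last char: 'e')
  sorted[3] = eRD$giggl  (last char: 'l')
  sorted[4] = ggleRD$gi  (last char: 'i')
  sorted[5] = giggleRD$  (last char: '$')
  sorted[6] = gleRD$gig  (last char: 'g')
  sorted[7] = iggleRD$g  (last char: 'g')
  sorted[8] = leRD$gigg  (last char: 'g')
Last column: DReli$ggg
Original string S is at sorted index 5

Answer: DReli$ggg
5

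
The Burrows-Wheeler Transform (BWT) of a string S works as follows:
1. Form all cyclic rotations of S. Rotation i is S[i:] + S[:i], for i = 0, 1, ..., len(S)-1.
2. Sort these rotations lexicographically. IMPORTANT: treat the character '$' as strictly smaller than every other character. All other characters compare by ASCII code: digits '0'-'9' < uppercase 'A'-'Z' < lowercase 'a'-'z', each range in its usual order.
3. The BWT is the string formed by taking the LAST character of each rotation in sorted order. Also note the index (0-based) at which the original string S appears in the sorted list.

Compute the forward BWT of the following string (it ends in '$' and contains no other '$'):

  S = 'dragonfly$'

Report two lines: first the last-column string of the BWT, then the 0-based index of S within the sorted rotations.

All 10 rotations (rotation i = S[i:]+S[:i]):
  rot[0] = dragonfly$
  rot[1] = ragonfly$d
  rot[2] = agonfly$dr
  rot[3] = gonfly$dra
  rot[4] = onfly$drag
  rot[5] = nfly$drago
  rot[6] = fly$dragon
  rot[7] = ly$dragonf
  rot[8] = y$dragonfl
  rot[9] = $dragonfly
Sorted (with $ < everything):
  sorted[0] = $dragonfly  (last char: 'y')
  sorted[1] = agonfly$dr  (last char: 'r')
  sorted[2] = dragonfly$  (last char: '$')
  sorted[3] = fly$dragon  (last char: 'n')
  sorted[4] = gonfly$dra  (last char: 'a')
  sorted[5] = ly$dragonf  (last char: 'f')
  sorted[6] = nfly$drago  (last char: 'o')
  sorted[7] = onfly$drag  (last char: 'g')
  sorted[8] = ragonfly$d  (last char: 'd')
  sorted[9] = y$dragonfl  (last char: 'l')
Last column: yr$nafogdl
Original string S is at sorted index 2

Answer: yr$nafogdl
2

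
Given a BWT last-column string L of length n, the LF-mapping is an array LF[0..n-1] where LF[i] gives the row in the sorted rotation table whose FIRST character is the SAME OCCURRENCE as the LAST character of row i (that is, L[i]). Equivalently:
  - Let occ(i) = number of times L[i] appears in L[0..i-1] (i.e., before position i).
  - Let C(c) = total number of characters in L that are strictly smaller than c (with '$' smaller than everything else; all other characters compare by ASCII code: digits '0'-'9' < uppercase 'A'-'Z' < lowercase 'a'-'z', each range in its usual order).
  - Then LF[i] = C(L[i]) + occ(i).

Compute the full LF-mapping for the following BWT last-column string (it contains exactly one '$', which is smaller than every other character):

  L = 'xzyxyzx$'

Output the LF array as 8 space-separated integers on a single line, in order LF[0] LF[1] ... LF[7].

Answer: 1 6 4 2 5 7 3 0

Derivation:
Char counts: '$':1, 'x':3, 'y':2, 'z':2
C (first-col start): C('$')=0, C('x')=1, C('y')=4, C('z')=6
L[0]='x': occ=0, LF[0]=C('x')+0=1+0=1
L[1]='z': occ=0, LF[1]=C('z')+0=6+0=6
L[2]='y': occ=0, LF[2]=C('y')+0=4+0=4
L[3]='x': occ=1, LF[3]=C('x')+1=1+1=2
L[4]='y': occ=1, LF[4]=C('y')+1=4+1=5
L[5]='z': occ=1, LF[5]=C('z')+1=6+1=7
L[6]='x': occ=2, LF[6]=C('x')+2=1+2=3
L[7]='$': occ=0, LF[7]=C('$')+0=0+0=0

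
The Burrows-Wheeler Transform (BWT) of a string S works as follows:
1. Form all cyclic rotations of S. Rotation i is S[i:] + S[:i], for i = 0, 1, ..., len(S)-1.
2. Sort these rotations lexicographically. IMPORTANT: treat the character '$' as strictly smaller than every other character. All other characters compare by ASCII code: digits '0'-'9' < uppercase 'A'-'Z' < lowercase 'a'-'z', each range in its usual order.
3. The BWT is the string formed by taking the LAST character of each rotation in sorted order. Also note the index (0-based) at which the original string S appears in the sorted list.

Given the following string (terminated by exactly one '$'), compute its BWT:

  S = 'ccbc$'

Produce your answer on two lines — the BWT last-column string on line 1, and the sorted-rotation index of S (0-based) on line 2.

All 5 rotations (rotation i = S[i:]+S[:i]):
  rot[0] = ccbc$
  rot[1] = cbc$c
  rot[2] = bc$cc
  rot[3] = c$ccb
  rot[4] = $ccbc
Sorted (with $ < everything):
  sorted[0] = $ccbc  (last char: 'c')
  sorted[1] = bc$cc  (last char: 'c')
  sorted[2] = c$ccb  (last char: 'b')
  sorted[3] = cbc$c  (last char: 'c')
  sorted[4] = ccbc$  (last char: '$')
Last column: ccbc$
Original string S is at sorted index 4

Answer: ccbc$
4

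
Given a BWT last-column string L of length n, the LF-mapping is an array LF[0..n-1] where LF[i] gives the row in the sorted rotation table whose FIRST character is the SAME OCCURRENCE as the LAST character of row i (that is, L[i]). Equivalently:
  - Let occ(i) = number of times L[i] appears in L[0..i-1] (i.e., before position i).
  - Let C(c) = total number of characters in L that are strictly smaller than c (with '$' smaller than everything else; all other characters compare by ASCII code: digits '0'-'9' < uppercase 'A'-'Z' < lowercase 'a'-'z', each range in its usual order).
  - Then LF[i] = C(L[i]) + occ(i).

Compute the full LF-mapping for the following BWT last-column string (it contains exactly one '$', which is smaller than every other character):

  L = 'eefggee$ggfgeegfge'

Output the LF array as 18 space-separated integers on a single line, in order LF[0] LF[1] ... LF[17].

Answer: 1 2 8 11 12 3 4 0 13 14 9 15 5 6 16 10 17 7

Derivation:
Char counts: '$':1, 'e':7, 'f':3, 'g':7
C (first-col start): C('$')=0, C('e')=1, C('f')=8, C('g')=11
L[0]='e': occ=0, LF[0]=C('e')+0=1+0=1
L[1]='e': occ=1, LF[1]=C('e')+1=1+1=2
L[2]='f': occ=0, LF[2]=C('f')+0=8+0=8
L[3]='g': occ=0, LF[3]=C('g')+0=11+0=11
L[4]='g': occ=1, LF[4]=C('g')+1=11+1=12
L[5]='e': occ=2, LF[5]=C('e')+2=1+2=3
L[6]='e': occ=3, LF[6]=C('e')+3=1+3=4
L[7]='$': occ=0, LF[7]=C('$')+0=0+0=0
L[8]='g': occ=2, LF[8]=C('g')+2=11+2=13
L[9]='g': occ=3, LF[9]=C('g')+3=11+3=14
L[10]='f': occ=1, LF[10]=C('f')+1=8+1=9
L[11]='g': occ=4, LF[11]=C('g')+4=11+4=15
L[12]='e': occ=4, LF[12]=C('e')+4=1+4=5
L[13]='e': occ=5, LF[13]=C('e')+5=1+5=6
L[14]='g': occ=5, LF[14]=C('g')+5=11+5=16
L[15]='f': occ=2, LF[15]=C('f')+2=8+2=10
L[16]='g': occ=6, LF[16]=C('g')+6=11+6=17
L[17]='e': occ=6, LF[17]=C('e')+6=1+6=7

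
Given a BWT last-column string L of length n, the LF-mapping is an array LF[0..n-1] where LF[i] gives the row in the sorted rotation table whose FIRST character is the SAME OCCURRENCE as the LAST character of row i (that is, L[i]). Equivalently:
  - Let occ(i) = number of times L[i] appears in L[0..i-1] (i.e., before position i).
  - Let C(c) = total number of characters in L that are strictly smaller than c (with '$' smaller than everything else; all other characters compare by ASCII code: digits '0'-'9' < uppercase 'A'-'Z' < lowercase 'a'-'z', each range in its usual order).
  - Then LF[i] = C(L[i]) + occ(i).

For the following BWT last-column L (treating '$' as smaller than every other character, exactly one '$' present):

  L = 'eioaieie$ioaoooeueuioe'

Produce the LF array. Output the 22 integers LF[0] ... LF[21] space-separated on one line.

Char counts: '$':1, 'a':2, 'e':6, 'i':5, 'o':6, 'u':2
C (first-col start): C('$')=0, C('a')=1, C('e')=3, C('i')=9, C('o')=14, C('u')=20
L[0]='e': occ=0, LF[0]=C('e')+0=3+0=3
L[1]='i': occ=0, LF[1]=C('i')+0=9+0=9
L[2]='o': occ=0, LF[2]=C('o')+0=14+0=14
L[3]='a': occ=0, LF[3]=C('a')+0=1+0=1
L[4]='i': occ=1, LF[4]=C('i')+1=9+1=10
L[5]='e': occ=1, LF[5]=C('e')+1=3+1=4
L[6]='i': occ=2, LF[6]=C('i')+2=9+2=11
L[7]='e': occ=2, LF[7]=C('e')+2=3+2=5
L[8]='$': occ=0, LF[8]=C('$')+0=0+0=0
L[9]='i': occ=3, LF[9]=C('i')+3=9+3=12
L[10]='o': occ=1, LF[10]=C('o')+1=14+1=15
L[11]='a': occ=1, LF[11]=C('a')+1=1+1=2
L[12]='o': occ=2, LF[12]=C('o')+2=14+2=16
L[13]='o': occ=3, LF[13]=C('o')+3=14+3=17
L[14]='o': occ=4, LF[14]=C('o')+4=14+4=18
L[15]='e': occ=3, LF[15]=C('e')+3=3+3=6
L[16]='u': occ=0, LF[16]=C('u')+0=20+0=20
L[17]='e': occ=4, LF[17]=C('e')+4=3+4=7
L[18]='u': occ=1, LF[18]=C('u')+1=20+1=21
L[19]='i': occ=4, LF[19]=C('i')+4=9+4=13
L[20]='o': occ=5, LF[20]=C('o')+5=14+5=19
L[21]='e': occ=5, LF[21]=C('e')+5=3+5=8

Answer: 3 9 14 1 10 4 11 5 0 12 15 2 16 17 18 6 20 7 21 13 19 8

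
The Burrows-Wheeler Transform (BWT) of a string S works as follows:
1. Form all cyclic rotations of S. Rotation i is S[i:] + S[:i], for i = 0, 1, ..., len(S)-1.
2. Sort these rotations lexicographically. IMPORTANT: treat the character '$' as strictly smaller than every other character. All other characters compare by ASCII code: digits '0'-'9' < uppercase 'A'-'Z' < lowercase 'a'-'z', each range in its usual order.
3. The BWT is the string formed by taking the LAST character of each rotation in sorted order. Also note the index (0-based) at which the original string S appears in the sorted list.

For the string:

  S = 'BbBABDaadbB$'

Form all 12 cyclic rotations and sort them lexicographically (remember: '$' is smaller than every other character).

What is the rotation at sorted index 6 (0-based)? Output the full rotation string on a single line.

All 12 rotations (rotation i = S[i:]+S[:i]):
  rot[0] = BbBABDaadbB$
  rot[1] = bBABDaadbB$B
  rot[2] = BABDaadbB$Bb
  rot[3] = ABDaadbB$BbB
  rot[4] = BDaadbB$BbBA
  rot[5] = DaadbB$BbBAB
  rot[6] = aadbB$BbBABD
  rot[7] = adbB$BbBABDa
  rot[8] = dbB$BbBABDaa
  rot[9] = bB$BbBABDaad
  rot[10] = B$BbBABDaadb
  rot[11] = $BbBABDaadbB
Sorted (with $ < everything):
  sorted[0] = $BbBABDaadbB
  sorted[1] = ABDaadbB$BbB
  sorted[2] = B$BbBABDaadb
  sorted[3] = BABDaadbB$Bb
  sorted[4] = BDaadbB$BbBA
  sorted[5] = BbBABDaadbB$
  sorted[6] = DaadbB$BbBAB
  sorted[7] = aadbB$BbBABD
  sorted[8] = adbB$BbBABDa
  sorted[9] = bB$BbBABDaad
  sorted[10] = bBABDaadbB$B
  sorted[11] = dbB$BbBABDaa
sorted[6] = DaadbB$BbBAB

Answer: DaadbB$BbBAB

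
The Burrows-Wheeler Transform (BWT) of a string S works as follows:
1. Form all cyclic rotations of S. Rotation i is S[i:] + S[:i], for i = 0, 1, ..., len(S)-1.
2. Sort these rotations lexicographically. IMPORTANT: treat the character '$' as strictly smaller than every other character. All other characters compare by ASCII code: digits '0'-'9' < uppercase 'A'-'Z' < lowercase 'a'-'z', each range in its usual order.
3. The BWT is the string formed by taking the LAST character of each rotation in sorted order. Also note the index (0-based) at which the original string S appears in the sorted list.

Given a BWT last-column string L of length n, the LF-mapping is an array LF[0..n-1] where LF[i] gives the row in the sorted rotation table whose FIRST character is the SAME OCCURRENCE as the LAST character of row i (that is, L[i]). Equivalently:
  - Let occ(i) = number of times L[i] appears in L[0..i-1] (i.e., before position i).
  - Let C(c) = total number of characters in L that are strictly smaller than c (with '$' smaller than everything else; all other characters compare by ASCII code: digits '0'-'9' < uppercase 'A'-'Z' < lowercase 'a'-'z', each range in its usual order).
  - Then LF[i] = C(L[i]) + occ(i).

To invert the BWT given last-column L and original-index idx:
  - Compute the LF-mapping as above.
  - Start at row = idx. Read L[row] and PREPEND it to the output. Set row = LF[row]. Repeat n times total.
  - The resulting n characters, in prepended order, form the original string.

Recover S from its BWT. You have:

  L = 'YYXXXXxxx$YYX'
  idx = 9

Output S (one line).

LF mapping: 6 7 1 2 3 4 10 11 12 0 8 9 5
Walk LF starting at row 9, prepending L[row]:
  step 1: row=9, L[9]='$', prepend. Next row=LF[9]=0
  step 2: row=0, L[0]='Y', prepend. Next row=LF[0]=6
  step 3: row=6, L[6]='x', prepend. Next row=LF[6]=10
  step 4: row=10, L[10]='Y', prepend. Next row=LF[10]=8
  step 5: row=8, L[8]='x', prepend. Next row=LF[8]=12
  step 6: row=12, L[12]='X', prepend. Next row=LF[12]=5
  step 7: row=5, L[5]='X', prepend. Next row=LF[5]=4
  step 8: row=4, L[4]='X', prepend. Next row=LF[4]=3
  step 9: row=3, L[3]='X', prepend. Next row=LF[3]=2
  step 10: row=2, L[2]='X', prepend. Next row=LF[2]=1
  step 11: row=1, L[1]='Y', prepend. Next row=LF[1]=7
  step 12: row=7, L[7]='x', prepend. Next row=LF[7]=11
  step 13: row=11, L[11]='Y', prepend. Next row=LF[11]=9
Reversed output: YxYXXXXXxYxY$

Answer: YxYXXXXXxYxY$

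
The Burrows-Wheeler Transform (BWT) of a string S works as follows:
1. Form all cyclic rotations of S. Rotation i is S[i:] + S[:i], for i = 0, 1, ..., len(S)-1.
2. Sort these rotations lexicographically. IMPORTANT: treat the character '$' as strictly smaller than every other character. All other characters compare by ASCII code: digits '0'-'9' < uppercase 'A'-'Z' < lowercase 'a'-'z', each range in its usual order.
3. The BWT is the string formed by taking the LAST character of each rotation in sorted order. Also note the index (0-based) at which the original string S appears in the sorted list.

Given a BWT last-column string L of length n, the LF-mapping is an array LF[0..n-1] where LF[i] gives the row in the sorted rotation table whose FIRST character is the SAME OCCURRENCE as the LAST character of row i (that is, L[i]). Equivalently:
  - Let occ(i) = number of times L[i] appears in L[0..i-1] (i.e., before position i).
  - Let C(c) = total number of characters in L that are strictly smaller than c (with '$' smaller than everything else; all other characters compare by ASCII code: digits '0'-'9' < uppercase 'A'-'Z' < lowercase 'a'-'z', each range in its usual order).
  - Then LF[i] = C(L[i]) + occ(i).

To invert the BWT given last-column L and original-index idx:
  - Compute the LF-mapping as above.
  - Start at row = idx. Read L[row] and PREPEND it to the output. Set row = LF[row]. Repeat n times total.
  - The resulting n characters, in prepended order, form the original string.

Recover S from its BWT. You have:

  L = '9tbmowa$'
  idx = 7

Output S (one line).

Answer: wombat9$

Derivation:
LF mapping: 1 6 3 4 5 7 2 0
Walk LF starting at row 7, prepending L[row]:
  step 1: row=7, L[7]='$', prepend. Next row=LF[7]=0
  step 2: row=0, L[0]='9', prepend. Next row=LF[0]=1
  step 3: row=1, L[1]='t', prepend. Next row=LF[1]=6
  step 4: row=6, L[6]='a', prepend. Next row=LF[6]=2
  step 5: row=2, L[2]='b', prepend. Next row=LF[2]=3
  step 6: row=3, L[3]='m', prepend. Next row=LF[3]=4
  step 7: row=4, L[4]='o', prepend. Next row=LF[4]=5
  step 8: row=5, L[5]='w', prepend. Next row=LF[5]=7
Reversed output: wombat9$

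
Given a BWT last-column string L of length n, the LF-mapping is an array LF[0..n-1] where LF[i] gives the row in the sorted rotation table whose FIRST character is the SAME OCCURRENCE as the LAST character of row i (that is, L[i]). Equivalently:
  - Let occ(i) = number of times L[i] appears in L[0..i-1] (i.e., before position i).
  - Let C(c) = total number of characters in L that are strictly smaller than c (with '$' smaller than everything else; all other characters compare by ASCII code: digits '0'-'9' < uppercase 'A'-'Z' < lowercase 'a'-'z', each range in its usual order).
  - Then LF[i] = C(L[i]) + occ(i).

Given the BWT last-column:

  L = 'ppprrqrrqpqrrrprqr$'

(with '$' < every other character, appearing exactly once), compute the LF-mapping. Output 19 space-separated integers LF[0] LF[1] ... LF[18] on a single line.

Char counts: '$':1, 'p':5, 'q':4, 'r':9
C (first-col start): C('$')=0, C('p')=1, C('q')=6, C('r')=10
L[0]='p': occ=0, LF[0]=C('p')+0=1+0=1
L[1]='p': occ=1, LF[1]=C('p')+1=1+1=2
L[2]='p': occ=2, LF[2]=C('p')+2=1+2=3
L[3]='r': occ=0, LF[3]=C('r')+0=10+0=10
L[4]='r': occ=1, LF[4]=C('r')+1=10+1=11
L[5]='q': occ=0, LF[5]=C('q')+0=6+0=6
L[6]='r': occ=2, LF[6]=C('r')+2=10+2=12
L[7]='r': occ=3, LF[7]=C('r')+3=10+3=13
L[8]='q': occ=1, LF[8]=C('q')+1=6+1=7
L[9]='p': occ=3, LF[9]=C('p')+3=1+3=4
L[10]='q': occ=2, LF[10]=C('q')+2=6+2=8
L[11]='r': occ=4, LF[11]=C('r')+4=10+4=14
L[12]='r': occ=5, LF[12]=C('r')+5=10+5=15
L[13]='r': occ=6, LF[13]=C('r')+6=10+6=16
L[14]='p': occ=4, LF[14]=C('p')+4=1+4=5
L[15]='r': occ=7, LF[15]=C('r')+7=10+7=17
L[16]='q': occ=3, LF[16]=C('q')+3=6+3=9
L[17]='r': occ=8, LF[17]=C('r')+8=10+8=18
L[18]='$': occ=0, LF[18]=C('$')+0=0+0=0

Answer: 1 2 3 10 11 6 12 13 7 4 8 14 15 16 5 17 9 18 0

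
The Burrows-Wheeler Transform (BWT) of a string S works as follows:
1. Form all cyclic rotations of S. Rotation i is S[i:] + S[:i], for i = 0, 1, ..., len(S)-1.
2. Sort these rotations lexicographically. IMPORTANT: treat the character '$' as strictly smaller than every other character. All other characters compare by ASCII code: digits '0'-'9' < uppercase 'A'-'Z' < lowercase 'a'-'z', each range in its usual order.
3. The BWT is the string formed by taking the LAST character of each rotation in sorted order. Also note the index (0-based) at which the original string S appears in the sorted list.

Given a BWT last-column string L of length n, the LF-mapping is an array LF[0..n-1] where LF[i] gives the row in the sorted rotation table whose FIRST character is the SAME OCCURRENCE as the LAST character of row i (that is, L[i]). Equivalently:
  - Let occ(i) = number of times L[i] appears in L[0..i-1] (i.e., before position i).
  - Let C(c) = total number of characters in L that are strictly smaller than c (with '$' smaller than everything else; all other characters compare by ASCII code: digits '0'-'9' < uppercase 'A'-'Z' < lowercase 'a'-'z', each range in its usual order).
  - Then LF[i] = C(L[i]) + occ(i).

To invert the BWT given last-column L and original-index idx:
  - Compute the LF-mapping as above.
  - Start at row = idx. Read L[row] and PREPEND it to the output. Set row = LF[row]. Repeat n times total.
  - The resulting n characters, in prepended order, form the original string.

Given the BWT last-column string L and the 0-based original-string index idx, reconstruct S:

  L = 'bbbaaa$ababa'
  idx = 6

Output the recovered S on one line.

LF mapping: 7 8 9 1 2 3 0 4 10 5 11 6
Walk LF starting at row 6, prepending L[row]:
  step 1: row=6, L[6]='$', prepend. Next row=LF[6]=0
  step 2: row=0, L[0]='b', prepend. Next row=LF[0]=7
  step 3: row=7, L[7]='a', prepend. Next row=LF[7]=4
  step 4: row=4, L[4]='a', prepend. Next row=LF[4]=2
  step 5: row=2, L[2]='b', prepend. Next row=LF[2]=9
  step 6: row=9, L[9]='a', prepend. Next row=LF[9]=5
  step 7: row=5, L[5]='a', prepend. Next row=LF[5]=3
  step 8: row=3, L[3]='a', prepend. Next row=LF[3]=1
  step 9: row=1, L[1]='b', prepend. Next row=LF[1]=8
  step 10: row=8, L[8]='b', prepend. Next row=LF[8]=10
  step 11: row=10, L[10]='b', prepend. Next row=LF[10]=11
  step 12: row=11, L[11]='a', prepend. Next row=LF[11]=6
Reversed output: abbbaaabaab$

Answer: abbbaaabaab$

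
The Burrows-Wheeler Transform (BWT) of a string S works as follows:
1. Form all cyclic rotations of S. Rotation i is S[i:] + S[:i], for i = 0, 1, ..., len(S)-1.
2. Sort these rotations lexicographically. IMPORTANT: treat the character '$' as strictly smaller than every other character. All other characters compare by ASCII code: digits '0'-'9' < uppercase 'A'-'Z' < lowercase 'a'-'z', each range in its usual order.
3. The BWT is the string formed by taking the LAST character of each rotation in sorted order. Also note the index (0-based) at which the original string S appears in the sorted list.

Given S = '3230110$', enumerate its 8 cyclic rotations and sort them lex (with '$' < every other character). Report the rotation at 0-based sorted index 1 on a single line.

Answer: 0$323011

Derivation:
All 8 rotations (rotation i = S[i:]+S[:i]):
  rot[0] = 3230110$
  rot[1] = 230110$3
  rot[2] = 30110$32
  rot[3] = 0110$323
  rot[4] = 110$3230
  rot[5] = 10$32301
  rot[6] = 0$323011
  rot[7] = $3230110
Sorted (with $ < everything):
  sorted[0] = $3230110
  sorted[1] = 0$323011
  sorted[2] = 0110$323
  sorted[3] = 10$32301
  sorted[4] = 110$3230
  sorted[5] = 230110$3
  sorted[6] = 30110$32
  sorted[7] = 3230110$
sorted[1] = 0$323011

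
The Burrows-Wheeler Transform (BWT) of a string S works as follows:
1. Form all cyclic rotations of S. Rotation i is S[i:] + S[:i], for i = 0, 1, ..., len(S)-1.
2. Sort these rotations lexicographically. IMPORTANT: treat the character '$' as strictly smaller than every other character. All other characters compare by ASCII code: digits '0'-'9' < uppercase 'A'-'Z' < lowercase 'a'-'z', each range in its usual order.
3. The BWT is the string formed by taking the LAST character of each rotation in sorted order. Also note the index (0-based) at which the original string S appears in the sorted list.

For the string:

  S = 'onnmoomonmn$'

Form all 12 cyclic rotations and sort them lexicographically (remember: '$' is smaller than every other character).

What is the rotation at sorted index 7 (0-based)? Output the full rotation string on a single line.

All 12 rotations (rotation i = S[i:]+S[:i]):
  rot[0] = onnmoomonmn$
  rot[1] = nnmoomonmn$o
  rot[2] = nmoomonmn$on
  rot[3] = moomonmn$onn
  rot[4] = oomonmn$onnm
  rot[5] = omonmn$onnmo
  rot[6] = monmn$onnmoo
  rot[7] = onmn$onnmoom
  rot[8] = nmn$onnmoomo
  rot[9] = mn$onnmoomon
  rot[10] = n$onnmoomonm
  rot[11] = $onnmoomonmn
Sorted (with $ < everything):
  sorted[0] = $onnmoomonmn
  sorted[1] = mn$onnmoomon
  sorted[2] = monmn$onnmoo
  sorted[3] = moomonmn$onn
  sorted[4] = n$onnmoomonm
  sorted[5] = nmn$onnmoomo
  sorted[6] = nmoomonmn$on
  sorted[7] = nnmoomonmn$o
  sorted[8] = omonmn$onnmo
  sorted[9] = onmn$onnmoom
  sorted[10] = onnmoomonmn$
  sorted[11] = oomonmn$onnm
sorted[7] = nnmoomonmn$o

Answer: nnmoomonmn$o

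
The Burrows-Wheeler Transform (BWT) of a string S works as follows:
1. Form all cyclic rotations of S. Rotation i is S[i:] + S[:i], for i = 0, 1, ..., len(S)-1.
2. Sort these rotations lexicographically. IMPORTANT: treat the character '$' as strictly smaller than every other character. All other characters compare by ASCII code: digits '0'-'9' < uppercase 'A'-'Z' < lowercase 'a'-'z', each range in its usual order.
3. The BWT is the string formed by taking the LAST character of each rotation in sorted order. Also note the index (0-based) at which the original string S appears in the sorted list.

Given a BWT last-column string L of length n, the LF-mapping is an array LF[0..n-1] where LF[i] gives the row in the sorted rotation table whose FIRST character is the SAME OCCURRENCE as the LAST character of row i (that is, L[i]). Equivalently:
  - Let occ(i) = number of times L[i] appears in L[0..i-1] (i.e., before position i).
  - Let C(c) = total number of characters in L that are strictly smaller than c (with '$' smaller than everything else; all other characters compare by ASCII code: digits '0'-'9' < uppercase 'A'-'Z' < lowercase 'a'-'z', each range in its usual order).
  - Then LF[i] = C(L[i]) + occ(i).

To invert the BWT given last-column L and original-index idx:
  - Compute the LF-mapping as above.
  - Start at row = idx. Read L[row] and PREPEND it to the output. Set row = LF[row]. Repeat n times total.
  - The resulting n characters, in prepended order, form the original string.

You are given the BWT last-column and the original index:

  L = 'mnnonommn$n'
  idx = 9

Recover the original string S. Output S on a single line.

Answer: omnnonmnnm$

Derivation:
LF mapping: 1 4 5 9 6 10 2 3 7 0 8
Walk LF starting at row 9, prepending L[row]:
  step 1: row=9, L[9]='$', prepend. Next row=LF[9]=0
  step 2: row=0, L[0]='m', prepend. Next row=LF[0]=1
  step 3: row=1, L[1]='n', prepend. Next row=LF[1]=4
  step 4: row=4, L[4]='n', prepend. Next row=LF[4]=6
  step 5: row=6, L[6]='m', prepend. Next row=LF[6]=2
  step 6: row=2, L[2]='n', prepend. Next row=LF[2]=5
  step 7: row=5, L[5]='o', prepend. Next row=LF[5]=10
  step 8: row=10, L[10]='n', prepend. Next row=LF[10]=8
  step 9: row=8, L[8]='n', prepend. Next row=LF[8]=7
  step 10: row=7, L[7]='m', prepend. Next row=LF[7]=3
  step 11: row=3, L[3]='o', prepend. Next row=LF[3]=9
Reversed output: omnnonmnnm$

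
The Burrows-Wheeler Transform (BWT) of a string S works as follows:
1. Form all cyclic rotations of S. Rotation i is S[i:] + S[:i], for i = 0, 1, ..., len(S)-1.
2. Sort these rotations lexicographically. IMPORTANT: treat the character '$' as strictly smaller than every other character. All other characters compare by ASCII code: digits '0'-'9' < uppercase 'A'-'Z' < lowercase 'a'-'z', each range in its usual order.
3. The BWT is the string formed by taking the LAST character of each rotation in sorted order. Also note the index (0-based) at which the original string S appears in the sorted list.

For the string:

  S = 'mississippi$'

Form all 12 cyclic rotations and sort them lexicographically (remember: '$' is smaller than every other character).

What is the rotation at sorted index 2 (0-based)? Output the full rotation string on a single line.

All 12 rotations (rotation i = S[i:]+S[:i]):
  rot[0] = mississippi$
  rot[1] = ississippi$m
  rot[2] = ssissippi$mi
  rot[3] = sissippi$mis
  rot[4] = issippi$miss
  rot[5] = ssippi$missi
  rot[6] = sippi$missis
  rot[7] = ippi$mississ
  rot[8] = ppi$mississi
  rot[9] = pi$mississip
  rot[10] = i$mississipp
  rot[11] = $mississippi
Sorted (with $ < everything):
  sorted[0] = $mississippi
  sorted[1] = i$mississipp
  sorted[2] = ippi$mississ
  sorted[3] = issippi$miss
  sorted[4] = ississippi$m
  sorted[5] = mississippi$
  sorted[6] = pi$mississip
  sorted[7] = ppi$mississi
  sorted[8] = sippi$missis
  sorted[9] = sissippi$mis
  sorted[10] = ssippi$missi
  sorted[11] = ssissippi$mi
sorted[2] = ippi$mississ

Answer: ippi$mississ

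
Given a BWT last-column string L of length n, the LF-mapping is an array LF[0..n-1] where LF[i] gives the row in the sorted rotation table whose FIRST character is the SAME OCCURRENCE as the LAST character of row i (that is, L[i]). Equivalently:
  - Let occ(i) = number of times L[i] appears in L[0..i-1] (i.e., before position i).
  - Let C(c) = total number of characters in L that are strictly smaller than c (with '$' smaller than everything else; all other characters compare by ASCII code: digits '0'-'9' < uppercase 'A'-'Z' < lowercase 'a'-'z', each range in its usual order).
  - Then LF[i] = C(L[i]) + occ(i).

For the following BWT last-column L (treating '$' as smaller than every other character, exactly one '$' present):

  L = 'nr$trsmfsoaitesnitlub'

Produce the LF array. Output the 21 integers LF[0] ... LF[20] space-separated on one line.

Answer: 9 12 0 17 13 14 8 4 15 11 1 5 18 3 16 10 6 19 7 20 2

Derivation:
Char counts: '$':1, 'a':1, 'b':1, 'e':1, 'f':1, 'i':2, 'l':1, 'm':1, 'n':2, 'o':1, 'r':2, 's':3, 't':3, 'u':1
C (first-col start): C('$')=0, C('a')=1, C('b')=2, C('e')=3, C('f')=4, C('i')=5, C('l')=7, C('m')=8, C('n')=9, C('o')=11, C('r')=12, C('s')=14, C('t')=17, C('u')=20
L[0]='n': occ=0, LF[0]=C('n')+0=9+0=9
L[1]='r': occ=0, LF[1]=C('r')+0=12+0=12
L[2]='$': occ=0, LF[2]=C('$')+0=0+0=0
L[3]='t': occ=0, LF[3]=C('t')+0=17+0=17
L[4]='r': occ=1, LF[4]=C('r')+1=12+1=13
L[5]='s': occ=0, LF[5]=C('s')+0=14+0=14
L[6]='m': occ=0, LF[6]=C('m')+0=8+0=8
L[7]='f': occ=0, LF[7]=C('f')+0=4+0=4
L[8]='s': occ=1, LF[8]=C('s')+1=14+1=15
L[9]='o': occ=0, LF[9]=C('o')+0=11+0=11
L[10]='a': occ=0, LF[10]=C('a')+0=1+0=1
L[11]='i': occ=0, LF[11]=C('i')+0=5+0=5
L[12]='t': occ=1, LF[12]=C('t')+1=17+1=18
L[13]='e': occ=0, LF[13]=C('e')+0=3+0=3
L[14]='s': occ=2, LF[14]=C('s')+2=14+2=16
L[15]='n': occ=1, LF[15]=C('n')+1=9+1=10
L[16]='i': occ=1, LF[16]=C('i')+1=5+1=6
L[17]='t': occ=2, LF[17]=C('t')+2=17+2=19
L[18]='l': occ=0, LF[18]=C('l')+0=7+0=7
L[19]='u': occ=0, LF[19]=C('u')+0=20+0=20
L[20]='b': occ=0, LF[20]=C('b')+0=2+0=2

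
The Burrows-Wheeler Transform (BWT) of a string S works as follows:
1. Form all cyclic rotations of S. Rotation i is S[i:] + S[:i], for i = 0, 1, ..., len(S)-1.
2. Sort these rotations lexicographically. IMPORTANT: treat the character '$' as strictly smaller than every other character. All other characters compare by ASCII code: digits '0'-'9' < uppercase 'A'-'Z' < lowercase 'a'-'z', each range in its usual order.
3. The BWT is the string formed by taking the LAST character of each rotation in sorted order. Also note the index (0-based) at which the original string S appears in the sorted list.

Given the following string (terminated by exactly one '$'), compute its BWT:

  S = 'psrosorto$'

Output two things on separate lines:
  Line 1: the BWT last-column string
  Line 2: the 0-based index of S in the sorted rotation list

Answer: otsr$soopr
4

Derivation:
All 10 rotations (rotation i = S[i:]+S[:i]):
  rot[0] = psrosorto$
  rot[1] = srosorto$p
  rot[2] = rosorto$ps
  rot[3] = osorto$psr
  rot[4] = sorto$psro
  rot[5] = orto$psros
  rot[6] = rto$psroso
  rot[7] = to$psrosor
  rot[8] = o$psrosort
  rot[9] = $psrosorto
Sorted (with $ < everything):
  sorted[0] = $psrosorto  (last char: 'o')
  sorted[1] = o$psrosort  (last char: 't')
  sorted[2] = orto$psros  (last char: 's')
  sorted[3] = osorto$psr  (last char: 'r')
  sorted[4] = psrosorto$  (last char: '$')
  sorted[5] = rosorto$ps  (last char: 's')
  sorted[6] = rto$psroso  (last char: 'o')
  sorted[7] = sorto$psro  (last char: 'o')
  sorted[8] = srosorto$p  (last char: 'p')
  sorted[9] = to$psrosor  (last char: 'r')
Last column: otsr$soopr
Original string S is at sorted index 4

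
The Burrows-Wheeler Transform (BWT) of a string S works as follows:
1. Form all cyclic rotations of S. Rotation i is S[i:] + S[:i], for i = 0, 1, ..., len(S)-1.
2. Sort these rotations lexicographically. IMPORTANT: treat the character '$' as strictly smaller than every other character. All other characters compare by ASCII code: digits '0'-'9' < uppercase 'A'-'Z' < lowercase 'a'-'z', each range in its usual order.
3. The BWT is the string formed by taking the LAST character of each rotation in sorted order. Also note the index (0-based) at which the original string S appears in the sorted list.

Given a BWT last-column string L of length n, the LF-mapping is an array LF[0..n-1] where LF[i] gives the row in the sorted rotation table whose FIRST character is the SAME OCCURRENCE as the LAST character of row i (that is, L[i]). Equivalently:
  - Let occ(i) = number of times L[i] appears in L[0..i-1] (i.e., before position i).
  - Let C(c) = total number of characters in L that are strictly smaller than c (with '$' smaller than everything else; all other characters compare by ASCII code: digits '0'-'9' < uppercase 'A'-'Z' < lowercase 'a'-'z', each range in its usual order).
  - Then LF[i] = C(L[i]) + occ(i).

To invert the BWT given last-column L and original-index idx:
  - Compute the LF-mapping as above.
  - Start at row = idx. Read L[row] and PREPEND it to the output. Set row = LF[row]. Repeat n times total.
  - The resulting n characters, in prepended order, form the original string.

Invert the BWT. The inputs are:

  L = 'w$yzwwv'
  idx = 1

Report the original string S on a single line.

LF mapping: 2 0 5 6 3 4 1
Walk LF starting at row 1, prepending L[row]:
  step 1: row=1, L[1]='$', prepend. Next row=LF[1]=0
  step 2: row=0, L[0]='w', prepend. Next row=LF[0]=2
  step 3: row=2, L[2]='y', prepend. Next row=LF[2]=5
  step 4: row=5, L[5]='w', prepend. Next row=LF[5]=4
  step 5: row=4, L[4]='w', prepend. Next row=LF[4]=3
  step 6: row=3, L[3]='z', prepend. Next row=LF[3]=6
  step 7: row=6, L[6]='v', prepend. Next row=LF[6]=1
Reversed output: vzwwyw$

Answer: vzwwyw$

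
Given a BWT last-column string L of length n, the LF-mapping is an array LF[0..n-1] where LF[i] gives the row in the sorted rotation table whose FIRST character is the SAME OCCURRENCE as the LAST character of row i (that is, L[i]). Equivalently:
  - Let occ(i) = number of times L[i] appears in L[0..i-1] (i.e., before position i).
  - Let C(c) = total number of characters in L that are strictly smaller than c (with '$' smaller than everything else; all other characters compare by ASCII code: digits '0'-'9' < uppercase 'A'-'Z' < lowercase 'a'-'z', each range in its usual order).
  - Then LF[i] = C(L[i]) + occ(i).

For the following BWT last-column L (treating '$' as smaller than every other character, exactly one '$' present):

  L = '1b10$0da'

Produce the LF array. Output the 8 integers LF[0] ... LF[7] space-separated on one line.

Answer: 3 6 4 1 0 2 7 5

Derivation:
Char counts: '$':1, '0':2, '1':2, 'a':1, 'b':1, 'd':1
C (first-col start): C('$')=0, C('0')=1, C('1')=3, C('a')=5, C('b')=6, C('d')=7
L[0]='1': occ=0, LF[0]=C('1')+0=3+0=3
L[1]='b': occ=0, LF[1]=C('b')+0=6+0=6
L[2]='1': occ=1, LF[2]=C('1')+1=3+1=4
L[3]='0': occ=0, LF[3]=C('0')+0=1+0=1
L[4]='$': occ=0, LF[4]=C('$')+0=0+0=0
L[5]='0': occ=1, LF[5]=C('0')+1=1+1=2
L[6]='d': occ=0, LF[6]=C('d')+0=7+0=7
L[7]='a': occ=0, LF[7]=C('a')+0=5+0=5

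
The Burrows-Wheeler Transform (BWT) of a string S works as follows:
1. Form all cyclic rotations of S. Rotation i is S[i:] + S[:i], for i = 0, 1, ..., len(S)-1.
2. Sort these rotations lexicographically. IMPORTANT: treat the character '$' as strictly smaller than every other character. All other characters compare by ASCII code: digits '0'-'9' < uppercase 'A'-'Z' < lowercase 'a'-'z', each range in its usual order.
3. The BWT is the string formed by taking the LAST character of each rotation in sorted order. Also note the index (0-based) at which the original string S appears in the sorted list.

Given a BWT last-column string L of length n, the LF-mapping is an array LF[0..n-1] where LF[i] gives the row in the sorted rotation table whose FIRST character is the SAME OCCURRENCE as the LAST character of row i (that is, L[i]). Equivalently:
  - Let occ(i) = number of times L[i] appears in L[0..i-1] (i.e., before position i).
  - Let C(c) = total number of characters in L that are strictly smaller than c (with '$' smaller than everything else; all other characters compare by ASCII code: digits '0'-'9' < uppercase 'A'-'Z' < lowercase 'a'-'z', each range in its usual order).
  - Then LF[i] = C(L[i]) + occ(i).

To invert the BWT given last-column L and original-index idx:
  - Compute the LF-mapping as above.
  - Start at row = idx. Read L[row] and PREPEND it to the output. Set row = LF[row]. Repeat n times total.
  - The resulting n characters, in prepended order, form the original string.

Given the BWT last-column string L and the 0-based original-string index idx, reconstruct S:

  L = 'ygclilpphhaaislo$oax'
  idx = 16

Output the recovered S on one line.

Answer: philosophicalgalaxy$

Derivation:
LF mapping: 19 5 4 10 8 11 15 16 6 7 1 2 9 17 12 13 0 14 3 18
Walk LF starting at row 16, prepending L[row]:
  step 1: row=16, L[16]='$', prepend. Next row=LF[16]=0
  step 2: row=0, L[0]='y', prepend. Next row=LF[0]=19
  step 3: row=19, L[19]='x', prepend. Next row=LF[19]=18
  step 4: row=18, L[18]='a', prepend. Next row=LF[18]=3
  step 5: row=3, L[3]='l', prepend. Next row=LF[3]=10
  step 6: row=10, L[10]='a', prepend. Next row=LF[10]=1
  step 7: row=1, L[1]='g', prepend. Next row=LF[1]=5
  step 8: row=5, L[5]='l', prepend. Next row=LF[5]=11
  step 9: row=11, L[11]='a', prepend. Next row=LF[11]=2
  step 10: row=2, L[2]='c', prepend. Next row=LF[2]=4
  step 11: row=4, L[4]='i', prepend. Next row=LF[4]=8
  step 12: row=8, L[8]='h', prepend. Next row=LF[8]=6
  step 13: row=6, L[6]='p', prepend. Next row=LF[6]=15
  step 14: row=15, L[15]='o', prepend. Next row=LF[15]=13
  step 15: row=13, L[13]='s', prepend. Next row=LF[13]=17
  step 16: row=17, L[17]='o', prepend. Next row=LF[17]=14
  step 17: row=14, L[14]='l', prepend. Next row=LF[14]=12
  step 18: row=12, L[12]='i', prepend. Next row=LF[12]=9
  step 19: row=9, L[9]='h', prepend. Next row=LF[9]=7
  step 20: row=7, L[7]='p', prepend. Next row=LF[7]=16
Reversed output: philosophicalgalaxy$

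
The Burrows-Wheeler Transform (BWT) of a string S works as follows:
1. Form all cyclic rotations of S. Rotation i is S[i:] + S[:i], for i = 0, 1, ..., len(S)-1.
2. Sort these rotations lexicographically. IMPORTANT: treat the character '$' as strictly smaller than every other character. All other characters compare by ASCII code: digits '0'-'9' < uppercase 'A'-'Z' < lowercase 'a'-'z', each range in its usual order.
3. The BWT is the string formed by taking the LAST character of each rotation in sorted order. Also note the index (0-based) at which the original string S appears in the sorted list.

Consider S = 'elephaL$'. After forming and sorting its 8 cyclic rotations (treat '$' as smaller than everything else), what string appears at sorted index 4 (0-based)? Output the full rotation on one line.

All 8 rotations (rotation i = S[i:]+S[:i]):
  rot[0] = elephaL$
  rot[1] = lephaL$e
  rot[2] = ephaL$el
  rot[3] = phaL$ele
  rot[4] = haL$elep
  rot[5] = aL$eleph
  rot[6] = L$elepha
  rot[7] = $elephaL
Sorted (with $ < everything):
  sorted[0] = $elephaL
  sorted[1] = L$elepha
  sorted[2] = aL$eleph
  sorted[3] = elephaL$
  sorted[4] = ephaL$el
  sorted[5] = haL$elep
  sorted[6] = lephaL$e
  sorted[7] = phaL$ele
sorted[4] = ephaL$el

Answer: ephaL$el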